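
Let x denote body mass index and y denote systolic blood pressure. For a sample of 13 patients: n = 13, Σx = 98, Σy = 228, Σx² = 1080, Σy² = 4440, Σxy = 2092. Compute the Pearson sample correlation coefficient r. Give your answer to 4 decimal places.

0.9619

S_xy = nΣxy − ΣxΣy = 13·2092 − 98·228 = 27196 − 22344 = 4852
S_xx = nΣx² − (Σx)² = 13·1080 − 98² = 14040 − 9604 = 4436
S_yy = nΣy² − (Σy)² = 13·4440 − 228² = 57720 − 51984 = 5736
r = S_xy / √(S_xx·S_yy) = 4852 / √(4436·5736) = 4852 / √25444896 = 4852 / 5044.2934 = 0.9619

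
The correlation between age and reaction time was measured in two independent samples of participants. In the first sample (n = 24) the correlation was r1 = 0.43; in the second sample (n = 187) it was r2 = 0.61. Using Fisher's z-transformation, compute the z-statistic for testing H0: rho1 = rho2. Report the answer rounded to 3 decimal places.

-1.081

Fisher z-transforms: z1 = atanh(0.43) = 0.459897, z2 = atanh(0.61) = 0.708921; difference d = -0.249024
Var(d) = 1/21 + 1/184 = 0.0476190 + 0.0054348 = 0.0530538
z = d/√Var(d) = -0.249024 / √0.0530538 = -0.249024 / 0.230334 = -1.081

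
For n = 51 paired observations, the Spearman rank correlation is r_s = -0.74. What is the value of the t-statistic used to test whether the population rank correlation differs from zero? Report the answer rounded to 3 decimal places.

-7.701

t = r_s·√(n−2) / √(1−r_s²) with r_s = -0.74, n = 51
  = -0.74·√49 / √(1 − 0.5476)
  = -0.74·7.000000 / 0.672607
  = -5.180000 / 0.672607 = -7.701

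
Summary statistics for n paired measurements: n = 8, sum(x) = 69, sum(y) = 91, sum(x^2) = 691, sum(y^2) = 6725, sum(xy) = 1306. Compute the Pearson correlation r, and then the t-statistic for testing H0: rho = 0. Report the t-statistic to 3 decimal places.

S_xy = nΣxy − ΣxΣy = 8·1306 − 69·91 = 10448 − 6279 = 4169
S_xx = nΣx² − (Σx)² = 8·691 − 69² = 5528 − 4761 = 767
S_yy = nΣy² − (Σy)² = 8·6725 − 91² = 53800 − 8281 = 45519
r = S_xy / √(S_xx·S_yy) = 4169 / √(767·45519) = 4169 / √34913073 = 4169 / 5908.7285 = 0.7056
t = r·√(n−2)/√(1−r²) = 0.7056·√6 / √(1−0.497871) = 1.728360 / 0.708611 = 2.439

2.439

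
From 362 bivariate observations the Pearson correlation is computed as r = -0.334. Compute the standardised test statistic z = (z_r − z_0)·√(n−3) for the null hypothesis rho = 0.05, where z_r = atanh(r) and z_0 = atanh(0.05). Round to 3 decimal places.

-7.529

Fisher z: atanh(-0.334) = -0.347324, atanh(0.05) = 0.050042
z = (z_r − z_0)·√(n−3) = (-0.347324 − 0.050042)·√359 = -0.397366 · 18.947295 = -7.529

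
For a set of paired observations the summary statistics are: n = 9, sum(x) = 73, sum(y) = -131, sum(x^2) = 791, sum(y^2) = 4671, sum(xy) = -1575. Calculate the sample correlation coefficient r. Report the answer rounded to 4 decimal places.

-0.6911

S_xy = nΣxy − ΣxΣy = 9·(-1575) − 73·(-131) = -14175 − (-9563) = -4612
S_xx = nΣx² − (Σx)² = 9·791 − 73² = 7119 − 5329 = 1790
S_yy = nΣy² − (Σy)² = 9·4671 − (-131)² = 42039 − 17161 = 24878
r = S_xy / √(S_xx·S_yy) = -4612 / √(1790·24878) = -4612 / √44531620 = -4612 / 6673.2016 = -0.6911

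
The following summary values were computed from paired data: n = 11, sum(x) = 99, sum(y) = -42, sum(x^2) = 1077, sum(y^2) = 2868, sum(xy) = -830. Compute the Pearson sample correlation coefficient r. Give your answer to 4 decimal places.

S_xy = nΣxy − ΣxΣy = 11·(-830) − 99·(-42) = -9130 − (-4158) = -4972
S_xx = nΣx² − (Σx)² = 11·1077 − 99² = 11847 − 9801 = 2046
S_yy = nΣy² − (Σy)² = 11·2868 − (-42)² = 31548 − 1764 = 29784
r = S_xy / √(S_xx·S_yy) = -4972 / √(2046·29784) = -4972 / √60938064 = -4972 / 7806.2836 = -0.6369

-0.6369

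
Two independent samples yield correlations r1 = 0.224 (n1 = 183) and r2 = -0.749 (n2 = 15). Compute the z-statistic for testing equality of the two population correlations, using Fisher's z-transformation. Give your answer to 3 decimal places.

Fisher z-transforms: z1 = atanh(0.224) = 0.227863, z2 = atanh(-0.749) = -0.970673; difference d = 1.198536
Var(d) = 1/180 + 1/12 = 0.0055556 + 0.0833333 = 0.0888889
z = d/√Var(d) = 1.198536 / √0.0888889 = 1.198536 / 0.298142 = 4.020

4.020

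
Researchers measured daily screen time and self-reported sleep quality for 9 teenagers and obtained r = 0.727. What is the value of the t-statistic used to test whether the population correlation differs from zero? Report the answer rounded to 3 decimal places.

2.801

t = r·√(n−2) / √(1−r²) with r = 0.727, n = 9
  = 0.727·√7 / √(1 − 0.528529)
  = 0.727·2.645751 / 0.686637
  = 1.923461 / 0.686637 = 2.801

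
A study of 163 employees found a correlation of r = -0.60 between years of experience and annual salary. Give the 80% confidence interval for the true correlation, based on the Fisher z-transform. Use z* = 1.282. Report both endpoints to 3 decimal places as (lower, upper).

(-0.661, -0.531)

z_r = atanh(-0.60) = -0.693147;  SE = 1/√(n−3) = 1/√160 = 0.079057
z-limits: -0.693147 ± 1.282·0.079057 = -0.693147 ± 0.101351 = [-0.794498, -0.591796]
ρ-limits: (tanh -0.794498, tanh -0.591796) = (-0.661, -0.531)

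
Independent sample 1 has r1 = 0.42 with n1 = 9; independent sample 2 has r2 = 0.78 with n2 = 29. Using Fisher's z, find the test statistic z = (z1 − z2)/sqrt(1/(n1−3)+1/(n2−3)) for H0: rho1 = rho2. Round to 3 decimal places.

-1.320

Fisher z-transforms: z1 = atanh(0.42) = 0.447692, z2 = atanh(0.78) = 1.045371; difference d = -0.597679
Var(d) = 1/6 + 1/26 = 0.1666667 + 0.0384615 = 0.2051282
z = d/√Var(d) = -0.597679 / √0.2051282 = -0.597679 / 0.452911 = -1.320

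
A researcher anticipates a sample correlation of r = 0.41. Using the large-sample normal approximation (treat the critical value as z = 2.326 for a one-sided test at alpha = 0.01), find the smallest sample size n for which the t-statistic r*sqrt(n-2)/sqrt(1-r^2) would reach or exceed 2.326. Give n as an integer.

r√(n−2)/√(1−r²) ≥ 2.326  ⇔  n−2 ≥ (2.326)²·(1−r²)/r²
(1−r²)/r² = (1−0.1681)/0.1681 = 4.9488
n ≥ 2 + 5.410276·4.9488 = 2 + 26.7744 = 28.7744
⌈28.7744⌉ = 29

29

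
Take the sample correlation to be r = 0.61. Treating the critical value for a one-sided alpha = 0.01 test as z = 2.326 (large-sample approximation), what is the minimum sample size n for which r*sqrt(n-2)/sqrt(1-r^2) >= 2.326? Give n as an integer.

12

r√(n−2)/√(1−r²) ≥ 2.326  ⇔  n−2 ≥ (2.326)²·(1−r²)/r²
(1−r²)/r² = (1−0.3721)/0.3721 = 1.6874
n ≥ 2 + 5.410276·1.6874 = 2 + 9.1293 = 11.1293
⌈11.1293⌉ = 12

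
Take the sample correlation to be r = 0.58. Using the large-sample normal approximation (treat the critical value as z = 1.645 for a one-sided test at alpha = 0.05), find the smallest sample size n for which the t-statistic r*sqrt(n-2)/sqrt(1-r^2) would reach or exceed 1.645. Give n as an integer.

Need r·√(n−2)/√(1−r²) ≥ 1.645
√(n−2) ≥ 1.645·√(1−0.3364) / 0.58 = 1.645·0.814616 / 0.58 = 2.3104
n−2 ≥ 5.3379  ⇒  n ≥ 7.3379
Smallest integer n = 8

8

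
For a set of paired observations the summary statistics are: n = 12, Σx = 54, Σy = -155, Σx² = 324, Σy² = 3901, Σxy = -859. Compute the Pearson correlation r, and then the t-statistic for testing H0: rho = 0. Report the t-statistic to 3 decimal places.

-1.429

S_xy = nΣxy − ΣxΣy = 12·(-859) − 54·(-155) = -10308 − (-8370) = -1938
S_xx = nΣx² − (Σx)² = 12·324 − 54² = 3888 − 2916 = 972
S_yy = nΣy² − (Σy)² = 12·3901 − (-155)² = 46812 − 24025 = 22787
r = S_xy / √(S_xx·S_yy) = -1938 / √(972·22787) = -1938 / √22148964 = -1938 / 4706.2686 = -0.4118
t = r·√(n−2)/√(1−r²) = -0.4118·√10 / √(1−0.169579) = -1.302226 / 0.911274 = -1.429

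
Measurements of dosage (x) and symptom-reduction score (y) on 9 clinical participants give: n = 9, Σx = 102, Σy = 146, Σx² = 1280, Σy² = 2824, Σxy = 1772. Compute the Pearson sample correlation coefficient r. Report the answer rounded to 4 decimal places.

0.4937

Numerator: nΣxy − (Σx)(Σy) = 9·1772 − (102)(146) = 1056
Denominator: √[(nΣx²−(Σx)²)(nΣy²−(Σy)²)]
  nΣx²−(Σx)² = 9·1280 − 10404 = 1116;  nΣy²−(Σy)² = 9·2824 − 21316 = 4100
  √(1116·4100) = √4575600 = 2139.0652
r = 1056 / 2139.0652 = 0.4937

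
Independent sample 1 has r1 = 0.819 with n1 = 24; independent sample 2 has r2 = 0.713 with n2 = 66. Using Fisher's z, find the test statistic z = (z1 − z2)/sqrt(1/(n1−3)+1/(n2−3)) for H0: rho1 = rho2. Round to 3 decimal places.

z1 = atanh(0.819) = 1.153773,  z2 = atanh(0.713) = 0.893260
SE = √(1/(n1−3) + 1/(n2−3)) = √(1/21 + 1/63) = √(0.0476190 + 0.0158730) = √0.0634920 = 0.251976
z = (z1 − z2)/SE = (1.153773 − 0.893260) / 0.251976 = 0.260513 / 0.251976 = 1.034

1.034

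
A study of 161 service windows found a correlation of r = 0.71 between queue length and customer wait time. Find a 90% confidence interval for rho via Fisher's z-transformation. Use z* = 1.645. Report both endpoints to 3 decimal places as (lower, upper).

(0.639, 0.769)

Fisher z: z_r = atanh(r) = ½·ln((1+0.71)/(1−0.71)) = 0.887184
SE(z) = 1/√(n−3) = 1/√158 = 0.079556
90% ⇒ z* = 1.645; margin = 1.645·0.079556 = 0.130870
CI on z-scale: (0.756314, 1.018054)
Back-transform: tanh(0.756314) = 0.638901, tanh(1.018054) = 0.769073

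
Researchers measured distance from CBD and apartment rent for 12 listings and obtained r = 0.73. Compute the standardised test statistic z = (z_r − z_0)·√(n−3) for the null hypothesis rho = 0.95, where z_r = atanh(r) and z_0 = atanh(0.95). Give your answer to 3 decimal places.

z_r = atanh(0.73) = 0.928727,  z_0 = atanh(0.95) = 1.831781
SE = 1/√(n−3) = 1/√9 = 0.333333
z = (z_r − z_0)/SE = (0.928727 − 1.831781) / 0.333333 = -0.903054 / 0.333333 = -2.709

-2.709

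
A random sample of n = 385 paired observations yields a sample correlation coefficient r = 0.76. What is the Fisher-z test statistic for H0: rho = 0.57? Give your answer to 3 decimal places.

6.815

Fisher z: atanh(0.76) = 0.996215, atanh(0.57) = 0.647523
z = (z_r − z_0)·√(n−3) = (0.996215 − 0.647523)·√382 = 0.348692 · 19.544820 = 6.815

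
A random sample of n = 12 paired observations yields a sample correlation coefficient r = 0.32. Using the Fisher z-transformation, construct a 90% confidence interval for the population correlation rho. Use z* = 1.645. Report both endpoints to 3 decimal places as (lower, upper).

(-0.213, 0.706)

Fisher z: z_r = atanh(r) = ½·ln((1+0.32)/(1−0.32)) = 0.331647
SE(z) = 1/√(n−3) = 1/√9 = 0.333333
90% ⇒ z* = 1.645; margin = 1.645·0.333333 = 0.548333
CI on z-scale: (-0.216686, 0.879980)
Back-transform: tanh(-0.216686) = -0.213357, tanh(0.879980) = 0.706409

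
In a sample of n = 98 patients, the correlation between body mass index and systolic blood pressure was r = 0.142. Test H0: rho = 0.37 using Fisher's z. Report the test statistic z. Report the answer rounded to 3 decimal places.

-2.392

z_r = atanh(0.142) = 0.142966,  z_0 = atanh(0.37) = 0.388423
SE = 1/√(n−3) = 1/√95 = 0.102598
z = (z_r − z_0)/SE = (0.142966 − 0.388423) / 0.102598 = -0.245457 / 0.102598 = -2.392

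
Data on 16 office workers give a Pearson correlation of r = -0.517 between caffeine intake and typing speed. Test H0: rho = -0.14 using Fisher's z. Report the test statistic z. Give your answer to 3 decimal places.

z_r = atanh(-0.517) = -0.572237,  z_0 = atanh(-0.14) = -0.140926
SE = 1/√(n−3) = 1/√13 = 0.277350
z = (z_r − z_0)/SE = (-0.572237 − (-0.140926)) / 0.277350 = -0.431311 / 0.277350 = -1.555

-1.555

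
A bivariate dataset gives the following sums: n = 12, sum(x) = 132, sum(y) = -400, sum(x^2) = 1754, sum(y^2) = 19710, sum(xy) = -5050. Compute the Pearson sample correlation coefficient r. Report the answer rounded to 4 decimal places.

S_xy = nΣxy − ΣxΣy = 12·(-5050) − 132·(-400) = -60600 − (-52800) = -7800
S_xx = nΣx² − (Σx)² = 12·1754 − 132² = 21048 − 17424 = 3624
S_yy = nΣy² − (Σy)² = 12·19710 − (-400)² = 236520 − 160000 = 76520
r = S_xy / √(S_xx·S_yy) = -7800 / √(3624·76520) = -7800 / √277308480 = -7800 / 16652.5818 = -0.4684

-0.4684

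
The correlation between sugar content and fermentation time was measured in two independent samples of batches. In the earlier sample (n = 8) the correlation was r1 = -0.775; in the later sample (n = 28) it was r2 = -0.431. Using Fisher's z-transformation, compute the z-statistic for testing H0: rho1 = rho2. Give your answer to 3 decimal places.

Fisher z-transforms: z1 = atanh(-0.775) = -1.032728, z2 = atanh(-0.431) = -0.461124; difference d = -0.571604
Var(d) = 1/5 + 1/25 = 0.2000000 + 0.0400000 = 0.2400000
z = d/√Var(d) = -0.571604 / √0.2400000 = -0.571604 / 0.489898 = -1.167

-1.167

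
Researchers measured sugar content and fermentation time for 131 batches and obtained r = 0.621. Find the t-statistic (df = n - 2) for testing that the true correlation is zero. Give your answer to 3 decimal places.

t = r·√(n−2) / √(1−r²) with r = 0.621, n = 131
  = 0.621·√129 / √(1 − 0.385641)
  = 0.621·11.357817 / 0.783811
  = 7.053204 / 0.783811 = 8.999

8.999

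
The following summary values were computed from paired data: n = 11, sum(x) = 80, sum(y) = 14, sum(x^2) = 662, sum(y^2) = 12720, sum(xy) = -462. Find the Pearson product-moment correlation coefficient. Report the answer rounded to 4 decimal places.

Numerator: nΣxy − (Σx)(Σy) = 11·(-462) − (80)(14) = -6202
Denominator: √[(nΣx²−(Σx)²)(nΣy²−(Σy)²)]
  nΣx²−(Σx)² = 11·662 − 6400 = 882;  nΣy²−(Σy)² = 11·12720 − 196 = 139724
  √(882·139724) = √123236568 = 11101.1967
r = -6202 / 11101.1967 = -0.5587

-0.5587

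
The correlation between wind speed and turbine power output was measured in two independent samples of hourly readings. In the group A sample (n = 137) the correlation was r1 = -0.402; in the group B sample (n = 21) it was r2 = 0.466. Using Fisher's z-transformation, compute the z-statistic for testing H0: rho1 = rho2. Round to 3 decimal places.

-3.709

Fisher z-transforms: z1 = atanh(-0.402) = -0.426032, z2 = atanh(0.466) = 0.504949; difference d = -0.930981
Var(d) = 1/134 + 1/18 = 0.0074627 + 0.0555556 = 0.0630183
z = d/√Var(d) = -0.930981 / √0.0630183 = -0.930981 / 0.251034 = -3.709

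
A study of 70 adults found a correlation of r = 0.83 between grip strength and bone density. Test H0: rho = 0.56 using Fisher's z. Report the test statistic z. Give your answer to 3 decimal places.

4.545

z_r = atanh(0.83) = 1.188136,  z_0 = atanh(0.56) = 0.632833
SE = 1/√(n−3) = 1/√67 = 0.122169
z = (z_r − z_0)/SE = (1.188136 − 0.632833) / 0.122169 = 0.555303 / 0.122169 = 4.545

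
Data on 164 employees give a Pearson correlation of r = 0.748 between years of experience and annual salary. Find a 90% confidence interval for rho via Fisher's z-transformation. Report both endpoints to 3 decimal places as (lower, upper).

(0.685, 0.800)

z_r = atanh(0.748) = 0.968399;  SE = 1/√(n−3) = 1/√161 = 0.078811
z-limits: 0.968399 ± 1.645·0.078811 = 0.968399 ± 0.129644 = [0.838755, 1.098043]
ρ-limits: (tanh 0.838755, tanh 1.098043) = (0.685, 0.800)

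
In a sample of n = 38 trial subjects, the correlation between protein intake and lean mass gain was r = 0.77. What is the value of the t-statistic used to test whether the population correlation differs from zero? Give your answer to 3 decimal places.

7.241

t = r·√(n−2) / √(1−r²) with r = 0.77, n = 38
  = 0.77·√36 / √(1 − 0.5929)
  = 0.77·6.000000 / 0.638044
  = 4.620000 / 0.638044 = 7.241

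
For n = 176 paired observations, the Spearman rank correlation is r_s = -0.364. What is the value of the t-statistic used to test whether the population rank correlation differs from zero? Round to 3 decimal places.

-5.155

t = r_s·√(n−2) / √(1−r_s²) with r_s = -0.364, n = 176
  = -0.364·√174 / √(1 − 0.132496)
  = -0.364·13.190906 / 0.931399
  = -4.801490 / 0.931399 = -5.155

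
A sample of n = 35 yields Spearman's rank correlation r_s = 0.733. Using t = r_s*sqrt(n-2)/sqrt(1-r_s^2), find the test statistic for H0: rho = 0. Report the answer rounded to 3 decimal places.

6.190

1 − r_s² = 1 − 0.537289 = 0.462711;  √(1−r_s²) = 0.680229
√(n−2) = √33 = 5.744563
t = r_s·√(n−2)/√(1−r_s²) = 0.733 · 5.744563 / 0.680229 = 6.190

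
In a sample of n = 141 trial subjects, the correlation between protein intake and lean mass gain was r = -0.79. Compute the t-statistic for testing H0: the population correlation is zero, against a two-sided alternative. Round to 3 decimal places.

-15.191

1 − r² = 1 − 0.6241 = 0.3759;  √(1−r²) = 0.613107
√(n−2) = √139 = 11.789826
t = r·√(n−2)/√(1−r²) = -0.79 · 11.789826 / 0.613107 = -15.191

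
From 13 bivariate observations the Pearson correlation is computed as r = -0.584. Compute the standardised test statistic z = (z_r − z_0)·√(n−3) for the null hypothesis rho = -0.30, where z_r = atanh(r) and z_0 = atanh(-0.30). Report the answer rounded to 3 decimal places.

-1.135

Fisher z: atanh(-0.584) = -0.668512, atanh(-0.30) = -0.309520
z = (z_r − z_0)·√(n−3) = (-0.668512 − (-0.309520))·√10 = -0.358992 · 3.162278 = -1.135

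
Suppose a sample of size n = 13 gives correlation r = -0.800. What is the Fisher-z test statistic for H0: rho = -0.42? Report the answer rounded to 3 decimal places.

z_r = atanh(-0.800) = -1.098612,  z_0 = atanh(-0.42) = -0.447692
SE = 1/√(n−3) = 1/√10 = 0.316228
z = (z_r − z_0)/SE = (-1.098612 − (-0.447692)) / 0.316228 = -0.650920 / 0.316228 = -2.058

-2.058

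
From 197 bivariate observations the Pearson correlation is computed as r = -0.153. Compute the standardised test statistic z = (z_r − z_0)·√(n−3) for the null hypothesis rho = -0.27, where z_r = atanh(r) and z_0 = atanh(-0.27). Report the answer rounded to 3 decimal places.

1.708

Fisher z: atanh(-0.153) = -0.154211, atanh(-0.27) = -0.276864
z = (z_r − z_0)·√(n−3) = (-0.154211 − (-0.276864))·√194 = 0.122653 · 13.928388 = 1.708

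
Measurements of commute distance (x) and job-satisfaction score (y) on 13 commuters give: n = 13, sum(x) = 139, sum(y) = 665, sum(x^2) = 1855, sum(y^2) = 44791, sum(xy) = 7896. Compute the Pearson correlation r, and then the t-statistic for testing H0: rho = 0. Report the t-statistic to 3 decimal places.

S_xy = nΣxy − ΣxΣy = 13·7896 − 139·665 = 102648 − 92435 = 10213
S_xx = nΣx² − (Σx)² = 13·1855 − 139² = 24115 − 19321 = 4794
S_yy = nΣy² − (Σy)² = 13·44791 − 665² = 582283 − 442225 = 140058
r = S_xy / √(S_xx·S_yy) = 10213 / √(4794·140058) = 10213 / √671438052 = 10213 / 25912.1217 = 0.3941
t = r·√(n−2)/√(1−r²) = 0.3941·√11 / √(1−0.155315) = 1.307082 / 0.919067 = 1.422

1.422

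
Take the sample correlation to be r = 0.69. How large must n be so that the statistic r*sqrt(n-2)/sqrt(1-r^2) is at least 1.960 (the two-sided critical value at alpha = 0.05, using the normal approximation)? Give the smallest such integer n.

Need r·√(n−2)/√(1−r²) ≥ 1.960
√(n−2) ≥ 1.960·√(1−0.4761) / 0.69 = 1.960·0.723809 / 0.69 = 2.0560
n−2 ≥ 4.2271  ⇒  n ≥ 6.2271
Smallest integer n = 7

7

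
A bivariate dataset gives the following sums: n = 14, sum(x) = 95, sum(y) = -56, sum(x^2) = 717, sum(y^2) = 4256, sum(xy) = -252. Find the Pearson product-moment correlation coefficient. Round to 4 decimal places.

Numerator: nΣxy − (Σx)(Σy) = 14·(-252) − (95)(-56) = 1792
Denominator: √[(nΣx²−(Σx)²)(nΣy²−(Σy)²)]
  nΣx²−(Σx)² = 14·717 − 9025 = 1013;  nΣy²−(Σy)² = 14·4256 − 3136 = 56448
  √(1013·56448) = √57181824 = 7561.8664
r = 1792 / 7561.8664 = 0.2370

0.2370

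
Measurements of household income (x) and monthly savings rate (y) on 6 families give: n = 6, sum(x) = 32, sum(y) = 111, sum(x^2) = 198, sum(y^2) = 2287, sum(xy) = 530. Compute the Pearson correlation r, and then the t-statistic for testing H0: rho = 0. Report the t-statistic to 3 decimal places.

Numerator: nΣxy − (Σx)(Σy) = 6·530 − (32)(111) = -372
Denominator: √[(nΣx²−(Σx)²)(nΣy²−(Σy)²)]
  nΣx²−(Σx)² = 6·198 − 1024 = 164;  nΣy²−(Σy)² = 6·2287 − 12321 = 1401
  √(164·1401) = √229764 = 479.3370
r = -372 / 479.3370 = -0.7761
t = r·√(n−2)/√(1−r²) = -0.7761·√4 / √(1−0.602331) = -1.552200 / 0.630610 = -2.461

-2.461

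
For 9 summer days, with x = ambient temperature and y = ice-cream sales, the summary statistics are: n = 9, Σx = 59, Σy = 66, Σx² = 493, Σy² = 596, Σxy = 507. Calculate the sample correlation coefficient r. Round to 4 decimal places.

S_xy = nΣxy − ΣxΣy = 9·507 − 59·66 = 4563 − 3894 = 669
S_xx = nΣx² − (Σx)² = 9·493 − 59² = 4437 − 3481 = 956
S_yy = nΣy² − (Σy)² = 9·596 − 66² = 5364 − 4356 = 1008
r = S_xy / √(S_xx·S_yy) = 669 / √(956·1008) = 669 / √963648 = 669 / 981.6557 = 0.6815

0.6815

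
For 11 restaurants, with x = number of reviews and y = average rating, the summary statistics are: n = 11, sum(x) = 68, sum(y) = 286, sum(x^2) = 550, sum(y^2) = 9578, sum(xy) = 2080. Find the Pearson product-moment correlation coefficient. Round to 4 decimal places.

0.5921

Numerator: nΣxy − (Σx)(Σy) = 11·2080 − (68)(286) = 3432
Denominator: √[(nΣx²−(Σx)²)(nΣy²−(Σy)²)]
  nΣx²−(Σx)² = 11·550 − 4624 = 1426;  nΣy²−(Σy)² = 11·9578 − 81796 = 23562
  √(1426·23562) = √33599412 = 5796.5000
r = 3432 / 5796.5000 = 0.5921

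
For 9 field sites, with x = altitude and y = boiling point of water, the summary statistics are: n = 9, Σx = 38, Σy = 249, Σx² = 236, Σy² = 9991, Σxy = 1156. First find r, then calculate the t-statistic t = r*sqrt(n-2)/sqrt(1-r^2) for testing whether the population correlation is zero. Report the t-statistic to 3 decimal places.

Numerator: nΣxy − (Σx)(Σy) = 9·1156 − (38)(249) = 942
Denominator: √[(nΣx²−(Σx)²)(nΣy²−(Σy)²)]
  nΣx²−(Σx)² = 9·236 − 1444 = 680;  nΣy²−(Σy)² = 9·9991 − 62001 = 27918
  √(680·27918) = √18984240 = 4357.0908
r = 942 / 4357.0908 = 0.2162
t = r·√(n−2)/√(1−r²) = 0.2162·√7 / √(1−0.046742) = 0.572011 / 0.976349 = 0.586

0.586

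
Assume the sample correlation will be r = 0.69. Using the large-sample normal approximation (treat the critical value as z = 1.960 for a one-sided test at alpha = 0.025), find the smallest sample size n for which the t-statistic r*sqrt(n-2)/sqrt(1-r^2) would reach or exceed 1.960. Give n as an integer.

7

Need r·√(n−2)/√(1−r²) ≥ 1.960
√(n−2) ≥ 1.960·√(1−0.4761) / 0.69 = 1.960·0.723809 / 0.69 = 2.0560
n−2 ≥ 4.2271  ⇒  n ≥ 6.2271
Smallest integer n = 7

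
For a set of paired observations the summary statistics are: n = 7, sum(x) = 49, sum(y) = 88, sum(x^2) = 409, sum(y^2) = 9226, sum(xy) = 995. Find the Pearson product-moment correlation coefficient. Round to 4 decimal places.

0.5177

S_xy = nΣxy − ΣxΣy = 7·995 − 49·88 = 6965 − 4312 = 2653
S_xx = nΣx² − (Σx)² = 7·409 − 49² = 2863 − 2401 = 462
S_yy = nΣy² − (Σy)² = 7·9226 − 88² = 64582 − 7744 = 56838
r = S_xy / √(S_xx·S_yy) = 2653 / √(462·56838) = 2653 / √26259156 = 2653 / 5124.3688 = 0.5177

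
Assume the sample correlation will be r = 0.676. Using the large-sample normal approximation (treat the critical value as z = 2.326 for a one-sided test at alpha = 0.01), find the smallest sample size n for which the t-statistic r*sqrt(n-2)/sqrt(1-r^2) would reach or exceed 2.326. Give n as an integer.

r√(n−2)/√(1−r²) ≥ 2.326  ⇔  n−2 ≥ (2.326)²·(1−r²)/r²
(1−r²)/r² = (1−0.456976)/0.456976 = 1.1883
n ≥ 2 + 5.410276·1.1883 = 2 + 6.4290 = 8.4290
⌈8.4290⌉ = 9

9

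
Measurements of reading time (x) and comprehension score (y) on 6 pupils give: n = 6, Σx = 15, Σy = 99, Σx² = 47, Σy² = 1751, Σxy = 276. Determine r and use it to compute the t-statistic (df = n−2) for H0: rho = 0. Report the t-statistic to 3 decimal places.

3.269

Numerator: nΣxy − (Σx)(Σy) = 6·276 − (15)(99) = 171
Denominator: √[(nΣx²−(Σx)²)(nΣy²−(Σy)²)]
  nΣx²−(Σx)² = 6·47 − 225 = 57;  nΣy²−(Σy)² = 6·1751 − 9801 = 705
  √(57·705) = √40185 = 200.4620
r = 171 / 200.4620 = 0.8530
t = r·√(n−2)/√(1−r²) = 0.8530·√4 / √(1−0.727609) = 1.706000 / 0.521911 = 3.269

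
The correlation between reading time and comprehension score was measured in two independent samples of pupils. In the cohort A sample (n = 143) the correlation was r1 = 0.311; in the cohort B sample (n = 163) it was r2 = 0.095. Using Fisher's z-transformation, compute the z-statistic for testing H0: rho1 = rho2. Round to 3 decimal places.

Fisher z-transforms: z1 = atanh(0.311) = 0.321652, z2 = atanh(0.095) = 0.095287; difference d = 0.226365
Var(d) = 1/140 + 1/160 = 0.0071429 + 0.0062500 = 0.0133929
z = d/√Var(d) = 0.226365 / √0.0133929 = 0.226365 / 0.115728 = 1.956

1.956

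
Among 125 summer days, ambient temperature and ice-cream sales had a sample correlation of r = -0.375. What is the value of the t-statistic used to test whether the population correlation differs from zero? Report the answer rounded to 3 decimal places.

-4.486

1 − r² = 1 − 0.140625 = 0.859375;  √(1−r²) = 0.927025
√(n−2) = √123 = 11.090537
t = r·√(n−2)/√(1−r²) = -0.375 · 11.090537 / 0.927025 = -4.486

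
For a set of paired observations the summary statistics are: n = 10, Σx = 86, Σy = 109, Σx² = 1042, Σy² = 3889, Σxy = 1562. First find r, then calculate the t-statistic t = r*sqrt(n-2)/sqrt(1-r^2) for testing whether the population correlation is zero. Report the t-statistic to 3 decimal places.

2.705

S_xy = nΣxy − ΣxΣy = 10·1562 − 86·109 = 15620 − 9374 = 6246
S_xx = nΣx² − (Σx)² = 10·1042 − 86² = 10420 − 7396 = 3024
S_yy = nΣy² − (Σy)² = 10·3889 − 109² = 38890 − 11881 = 27009
r = S_xy / √(S_xx·S_yy) = 6246 / √(3024·27009) = 6246 / √81675216 = 6246 / 9037.4341 = 0.6911
t = r·√(n−2)/√(1−r²) = 0.6911·√8 / √(1−0.477619) = 1.954726 / 0.722759 = 2.705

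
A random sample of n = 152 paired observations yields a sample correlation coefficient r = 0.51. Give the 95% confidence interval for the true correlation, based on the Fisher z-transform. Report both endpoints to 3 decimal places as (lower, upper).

Fisher z: z_r = atanh(r) = ½·ln((1+0.51)/(1−0.51)) = 0.562730
SE(z) = 1/√(n−3) = 1/√149 = 0.081923
95% ⇒ z* = 1.960; margin = 1.960·0.081923 = 0.160569
CI on z-scale: (0.402161, 0.723299)
Back-transform: tanh(0.402161) = 0.381796, tanh(0.723299) = 0.618949

(0.382, 0.619)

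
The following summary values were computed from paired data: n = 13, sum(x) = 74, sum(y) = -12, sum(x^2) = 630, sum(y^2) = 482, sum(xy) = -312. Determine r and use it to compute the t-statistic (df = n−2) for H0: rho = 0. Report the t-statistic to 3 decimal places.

S_xy = nΣxy − ΣxΣy = 13·(-312) − 74·(-12) = -4056 − (-888) = -3168
S_xx = nΣx² − (Σx)² = 13·630 − 74² = 8190 − 5476 = 2714
S_yy = nΣy² − (Σy)² = 13·482 − (-12)² = 6266 − 144 = 6122
r = S_xy / √(S_xx·S_yy) = -3168 / √(2714·6122) = -3168 / √16615108 = -3168 / 4076.1634 = -0.7772
t = r·√(n−2)/√(1−r²) = -0.7772·√11 / √(1−0.604040) = -2.577681 / 0.629254 = -4.096

-4.096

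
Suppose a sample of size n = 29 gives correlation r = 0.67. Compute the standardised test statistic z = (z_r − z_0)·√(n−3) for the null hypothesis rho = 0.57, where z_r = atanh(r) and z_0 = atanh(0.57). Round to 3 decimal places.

0.832

Fisher z: atanh(0.67) = 0.810743, atanh(0.57) = 0.647523
z = (z_r − z_0)·√(n−3) = (0.810743 − 0.647523)·√26 = 0.163220 · 5.099020 = 0.832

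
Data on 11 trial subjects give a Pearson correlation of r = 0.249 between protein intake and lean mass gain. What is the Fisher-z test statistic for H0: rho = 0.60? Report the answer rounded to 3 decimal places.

-1.241

z_r = atanh(0.249) = 0.254346,  z_0 = atanh(0.60) = 0.693147
SE = 1/√(n−3) = 1/√8 = 0.353553
z = (z_r − z_0)/SE = (0.254346 − 0.693147) / 0.353553 = -0.438801 / 0.353553 = -1.241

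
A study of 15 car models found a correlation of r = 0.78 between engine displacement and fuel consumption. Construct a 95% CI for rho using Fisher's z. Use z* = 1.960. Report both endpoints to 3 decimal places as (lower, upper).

Fisher z: z_r = atanh(r) = ½·ln((1+0.78)/(1−0.78)) = 1.045371
SE(z) = 1/√(n−3) = 1/√12 = 0.288675
95% ⇒ z* = 1.960; margin = 1.960·0.288675 = 0.565803
CI on z-scale: (0.479568, 1.611174)
Back-transform: tanh(0.479568) = 0.445898, tanh(1.611174) = 0.923333

(0.446, 0.923)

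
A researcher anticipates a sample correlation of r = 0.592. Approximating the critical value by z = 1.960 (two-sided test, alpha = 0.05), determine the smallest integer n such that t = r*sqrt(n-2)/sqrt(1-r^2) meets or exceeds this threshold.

10

Need r·√(n−2)/√(1−r²) ≥ 1.960
√(n−2) ≥ 1.960·√(1−0.350464) / 0.592 = 1.960·0.805938 / 0.592 = 2.6683
n−2 ≥ 7.1198  ⇒  n ≥ 9.1198
Smallest integer n = 10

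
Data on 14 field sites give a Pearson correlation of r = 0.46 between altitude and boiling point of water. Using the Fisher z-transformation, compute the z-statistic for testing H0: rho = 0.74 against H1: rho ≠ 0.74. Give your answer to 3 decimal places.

-1.503

Fisher z: atanh(0.46) = 0.497311, atanh(0.74) = 0.950479
z = (z_r − z_0)·√(n−3) = (0.497311 − 0.950479)·√11 = -0.453168 · 3.316625 = -1.503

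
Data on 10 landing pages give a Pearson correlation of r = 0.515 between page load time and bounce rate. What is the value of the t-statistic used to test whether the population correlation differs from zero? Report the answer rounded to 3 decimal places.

1 − r² = 1 − 0.265225 = 0.734775;  √(1−r²) = 0.857190
√(n−2) = √8 = 2.828427
t = r·√(n−2)/√(1−r²) = 0.515 · 2.828427 / 0.857190 = 1.699

1.699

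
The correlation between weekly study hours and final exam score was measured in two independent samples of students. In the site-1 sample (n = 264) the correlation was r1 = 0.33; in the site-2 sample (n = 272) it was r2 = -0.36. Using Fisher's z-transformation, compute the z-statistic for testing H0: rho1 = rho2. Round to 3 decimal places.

8.284

z1 = atanh(0.33) = 0.342828,  z2 = atanh(-0.36) = -0.376886
SE = √(1/(n1−3) + 1/(n2−3)) = √(1/261 + 1/269) = √(0.0038314 + 0.0037175) = √0.0075489 = 0.086884
z = (z1 − z2)/SE = (0.342828 − (-0.376886)) / 0.086884 = 0.719714 / 0.086884 = 8.284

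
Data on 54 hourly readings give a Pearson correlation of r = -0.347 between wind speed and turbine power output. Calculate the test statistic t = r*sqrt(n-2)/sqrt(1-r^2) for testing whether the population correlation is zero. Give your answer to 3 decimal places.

-2.668

t = r·√(n−2) / √(1−r²) with r = -0.347, n = 54
  = -0.347·√52 / √(1 − 0.120409)
  = -0.347·7.211103 / 0.937865
  = -2.502253 / 0.937865 = -2.668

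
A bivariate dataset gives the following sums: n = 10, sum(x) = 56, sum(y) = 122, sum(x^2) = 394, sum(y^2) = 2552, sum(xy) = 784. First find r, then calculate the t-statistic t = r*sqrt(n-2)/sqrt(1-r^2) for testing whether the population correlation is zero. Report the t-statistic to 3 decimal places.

1.039

Numerator: nΣxy − (Σx)(Σy) = 10·784 − (56)(122) = 1008
Denominator: √[(nΣx²−(Σx)²)(nΣy²−(Σy)²)]
  nΣx²−(Σx)² = 10·394 − 3136 = 804;  nΣy²−(Σy)² = 10·2552 − 14884 = 10636
  √(804·10636) = √8551344 = 2924.2681
r = 1008 / 2924.2681 = 0.3447
t = r·√(n−2)/√(1−r²) = 0.3447·√8 / √(1−0.118818) = 0.974959 / 0.938713 = 1.039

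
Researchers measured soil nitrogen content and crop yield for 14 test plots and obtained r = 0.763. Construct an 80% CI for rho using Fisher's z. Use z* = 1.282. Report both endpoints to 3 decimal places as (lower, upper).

z_r = atanh(0.763) = 1.003356;  SE = 1/√(n−3) = 1/√11 = 0.301511
z-limits: 1.003356 ± 1.282·0.301511 = 1.003356 ± 0.386537 = [0.616819, 1.389893]
ρ-limits: (tanh 0.616819, tanh 1.389893) = (0.549, 0.883)

(0.549, 0.883)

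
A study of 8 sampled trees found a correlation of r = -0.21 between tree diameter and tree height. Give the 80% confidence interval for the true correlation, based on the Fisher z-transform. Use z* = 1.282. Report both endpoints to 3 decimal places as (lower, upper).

(-0.656, 0.345)

Fisher z: z_r = atanh(r) = ½·ln((1+(-0.21))/(1−(-0.21))) = -0.213171
SE(z) = 1/√(n−3) = 1/√5 = 0.447214
80% ⇒ z* = 1.282; margin = 1.282·0.447214 = 0.573328
CI on z-scale: (-0.786499, 0.360157)
Back-transform: tanh(-0.786499) = -0.656421, tanh(0.360157) = 0.345352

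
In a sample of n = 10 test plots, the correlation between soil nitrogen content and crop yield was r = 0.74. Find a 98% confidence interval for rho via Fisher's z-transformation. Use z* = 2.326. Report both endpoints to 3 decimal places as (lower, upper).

(0.071, 0.950)

Fisher z: z_r = atanh(r) = ½·ln((1+0.74)/(1−0.74)) = 0.950479
SE(z) = 1/√(n−3) = 1/√7 = 0.377964
98% ⇒ z* = 2.326; margin = 2.326·0.377964 = 0.879144
CI on z-scale: (0.071335, 1.829623)
Back-transform: tanh(0.071335) = 0.071214, tanh(1.829623) = 0.949789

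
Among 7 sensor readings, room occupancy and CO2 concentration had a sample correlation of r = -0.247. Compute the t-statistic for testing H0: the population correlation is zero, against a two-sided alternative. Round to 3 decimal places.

-0.570

t = r·√(n−2) / √(1−r²) with r = -0.247, n = 7
  = -0.247·√5 / √(1 − 0.061009)
  = -0.247·2.236068 / 0.969015
  = -0.552309 / 0.969015 = -0.570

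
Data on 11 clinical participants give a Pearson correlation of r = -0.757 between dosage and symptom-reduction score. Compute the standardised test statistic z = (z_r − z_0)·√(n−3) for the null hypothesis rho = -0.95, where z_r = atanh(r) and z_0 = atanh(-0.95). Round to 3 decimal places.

2.383

Fisher z: atanh(-0.757) = -0.989151, atanh(-0.95) = -1.831781
z = (z_r − z_0)·√(n−3) = (-0.989151 − (-1.831781))·√8 = 0.842630 · 2.828427 = 2.383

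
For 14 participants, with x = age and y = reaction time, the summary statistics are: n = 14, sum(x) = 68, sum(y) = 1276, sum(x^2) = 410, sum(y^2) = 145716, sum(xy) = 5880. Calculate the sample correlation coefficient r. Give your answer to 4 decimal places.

S_xy = nΣxy − ΣxΣy = 14·5880 − 68·1276 = 82320 − 86768 = -4448
S_xx = nΣx² − (Σx)² = 14·410 − 68² = 5740 − 4624 = 1116
S_yy = nΣy² − (Σy)² = 14·145716 − 1276² = 2040024 − 1628176 = 411848
r = S_xy / √(S_xx·S_yy) = -4448 / √(1116·411848) = -4448 / √459622368 = -4448 / 21438.8052 = -0.2075

-0.2075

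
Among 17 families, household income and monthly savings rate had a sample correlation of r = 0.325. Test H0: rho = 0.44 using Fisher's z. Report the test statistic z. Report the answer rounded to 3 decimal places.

z_r = atanh(0.325) = 0.337228,  z_0 = atanh(0.44) = 0.472231
SE = 1/√(n−3) = 1/√14 = 0.267261
z = (z_r − z_0)/SE = (0.337228 − 0.472231) / 0.267261 = -0.135003 / 0.267261 = -0.505

-0.505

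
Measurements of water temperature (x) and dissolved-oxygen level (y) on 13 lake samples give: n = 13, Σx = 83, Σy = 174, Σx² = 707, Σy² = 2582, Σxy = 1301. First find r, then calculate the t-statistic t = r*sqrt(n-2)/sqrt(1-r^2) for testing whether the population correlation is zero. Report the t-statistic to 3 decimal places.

6.765

S_xy = nΣxy − ΣxΣy = 13·1301 − 83·174 = 16913 − 14442 = 2471
S_xx = nΣx² − (Σx)² = 13·707 − 83² = 9191 − 6889 = 2302
S_yy = nΣy² − (Σy)² = 13·2582 − 174² = 33566 − 30276 = 3290
r = S_xy / √(S_xx·S_yy) = 2471 / √(2302·3290) = 2471 / √7573580 = 2471 / 2752.0138 = 0.8979
t = r·√(n−2)/√(1−r²) = 0.8979·√11 / √(1−0.806224) = 2.977997 / 0.440200 = 6.765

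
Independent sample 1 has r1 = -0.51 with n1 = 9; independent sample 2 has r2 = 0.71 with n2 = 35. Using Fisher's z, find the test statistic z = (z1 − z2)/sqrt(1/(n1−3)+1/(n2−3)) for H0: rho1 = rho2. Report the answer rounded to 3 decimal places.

Fisher z-transforms: z1 = atanh(-0.51) = -0.562730, z2 = atanh(0.71) = 0.887184; difference d = -1.449914
Var(d) = 1/6 + 1/32 = 0.1666667 + 0.0312500 = 0.1979167
z = d/√Var(d) = -1.449914 / √0.1979167 = -1.449914 / 0.444878 = -3.259

-3.259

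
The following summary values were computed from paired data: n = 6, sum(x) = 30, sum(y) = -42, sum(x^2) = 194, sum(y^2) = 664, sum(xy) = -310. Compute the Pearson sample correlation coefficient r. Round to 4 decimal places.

S_xy = nΣxy − ΣxΣy = 6·(-310) − 30·(-42) = -1860 − (-1260) = -600
S_xx = nΣx² − (Σx)² = 6·194 − 30² = 1164 − 900 = 264
S_yy = nΣy² − (Σy)² = 6·664 − (-42)² = 3984 − 1764 = 2220
r = S_xy / √(S_xx·S_yy) = -600 / √(264·2220) = -600 / √586080 = -600 / 765.5586 = -0.7837

-0.7837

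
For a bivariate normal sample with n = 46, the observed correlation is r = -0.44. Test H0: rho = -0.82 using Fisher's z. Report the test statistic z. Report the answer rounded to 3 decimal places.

Fisher z: atanh(-0.44) = -0.472231, atanh(-0.82) = -1.156817
z = (z_r − z_0)·√(n−3) = (-0.472231 − (-1.156817))·√43 = 0.684586 · 6.557439 = 4.489

4.489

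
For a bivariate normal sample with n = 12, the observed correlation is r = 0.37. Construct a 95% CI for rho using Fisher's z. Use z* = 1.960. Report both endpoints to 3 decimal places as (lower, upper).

(-0.259, 0.779)

z_r = atanh(0.37) = 0.388423;  SE = 1/√(n−3) = 1/√9 = 0.333333
z-limits: 0.388423 ± 1.960·0.333333 = 0.388423 ± 0.653333 = [-0.264910, 1.041756]
ρ-limits: (tanh -0.264910, tanh 1.041756) = (-0.259, 0.779)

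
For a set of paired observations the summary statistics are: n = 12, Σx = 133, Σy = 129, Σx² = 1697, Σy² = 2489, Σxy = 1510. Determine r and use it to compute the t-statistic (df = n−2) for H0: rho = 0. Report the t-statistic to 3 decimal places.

S_xy = nΣxy − ΣxΣy = 12·1510 − 133·129 = 18120 − 17157 = 963
S_xx = nΣx² − (Σx)² = 12·1697 − 133² = 20364 − 17689 = 2675
S_yy = nΣy² − (Σy)² = 12·2489 − 129² = 29868 − 16641 = 13227
r = S_xy / √(S_xx·S_yy) = 963 / √(2675·13227) = 963 / √35382225 = 963 / 5948.2960 = 0.1619
t = r·√(n−2)/√(1−r²) = 0.1619·√10 / √(1−0.026212) = 0.511973 / 0.986807 = 0.519

0.519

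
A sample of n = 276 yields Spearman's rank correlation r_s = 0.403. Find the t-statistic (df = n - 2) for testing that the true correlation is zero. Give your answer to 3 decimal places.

7.289

1 − r_s² = 1 − 0.162409 = 0.837591;  √(1−r_s²) = 0.915200
√(n−2) = √274 = 16.552945
t = r_s·√(n−2)/√(1−r_s²) = 0.403 · 16.552945 / 0.915200 = 7.289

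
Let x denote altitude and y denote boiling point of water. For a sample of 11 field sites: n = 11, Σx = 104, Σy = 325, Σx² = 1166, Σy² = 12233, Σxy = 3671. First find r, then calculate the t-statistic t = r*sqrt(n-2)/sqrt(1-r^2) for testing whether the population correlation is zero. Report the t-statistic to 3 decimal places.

Numerator: nΣxy − (Σx)(Σy) = 11·3671 − (104)(325) = 6581
Denominator: √[(nΣx²−(Σx)²)(nΣy²−(Σy)²)]
  nΣx²−(Σx)² = 11·1166 − 10816 = 2010;  nΣy²−(Σy)² = 11·12233 − 105625 = 28938
  √(2010·28938) = √58165380 = 7626.6231
r = 6581 / 7626.6231 = 0.8629
t = r·√(n−2)/√(1−r²) = 0.8629·√9 / √(1−0.744596) = 2.588700 / 0.505375 = 5.122

5.122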